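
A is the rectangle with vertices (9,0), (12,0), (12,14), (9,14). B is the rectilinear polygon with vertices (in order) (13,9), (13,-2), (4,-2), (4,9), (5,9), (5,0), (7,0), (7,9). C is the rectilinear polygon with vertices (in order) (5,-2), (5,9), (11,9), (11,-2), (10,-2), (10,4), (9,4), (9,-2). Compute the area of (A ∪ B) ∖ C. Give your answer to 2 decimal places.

|A ∪ B| = 96.
|(A ∪ B) ∩ C| = 42.
|(A ∪ B) ∖ C| = 96 − 42 = 54.00.

54.00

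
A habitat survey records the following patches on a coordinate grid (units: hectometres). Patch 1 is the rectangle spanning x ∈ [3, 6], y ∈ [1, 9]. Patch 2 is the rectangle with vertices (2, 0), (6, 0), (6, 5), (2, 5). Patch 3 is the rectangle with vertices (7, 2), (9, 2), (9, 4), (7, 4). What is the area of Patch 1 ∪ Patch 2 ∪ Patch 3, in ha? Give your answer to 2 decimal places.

By inclusion–exclusion:
Individual areas: |Patch 1| = 24, |Patch 2| = 20, |Patch 3| = 4.
|Patch 1∩Patch 2|: x∈[3,6], y∈[1,5] → 3·4 = 12.
|Patch 1∩Patch 3| = 0 (no overlap).
|Patch 2∩Patch 3| = 0 (no overlap).
|Patch 1∩Patch 2∩Patch 3| = 0.
|Patch 1 ∪ Patch 2 ∪ Patch 3| = 48 − 12 + 0 = 36.00.

36.00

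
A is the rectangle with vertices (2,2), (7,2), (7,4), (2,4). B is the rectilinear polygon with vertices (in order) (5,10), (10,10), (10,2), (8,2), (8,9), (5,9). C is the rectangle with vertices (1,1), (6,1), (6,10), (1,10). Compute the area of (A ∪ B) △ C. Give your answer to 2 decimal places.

56.00

|A ∪ B| = 29.
|(A ∪ B) ∩ C| = 9.
|(A ∪ B) △ C| = 29 + 45 − 18 = 56.00.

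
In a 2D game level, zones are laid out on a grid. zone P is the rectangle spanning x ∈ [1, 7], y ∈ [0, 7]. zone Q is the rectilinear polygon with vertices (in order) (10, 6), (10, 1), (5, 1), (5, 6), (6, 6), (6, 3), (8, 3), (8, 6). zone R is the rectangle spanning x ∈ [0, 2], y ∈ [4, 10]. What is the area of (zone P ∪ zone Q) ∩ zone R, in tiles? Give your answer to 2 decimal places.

3.00

The region (zone P ∪ zone Q) ∩ zone R is the polygon with vertices (1,7), (2,7), (2,4), (1,4).
By the shoelace formula its area is 3.00.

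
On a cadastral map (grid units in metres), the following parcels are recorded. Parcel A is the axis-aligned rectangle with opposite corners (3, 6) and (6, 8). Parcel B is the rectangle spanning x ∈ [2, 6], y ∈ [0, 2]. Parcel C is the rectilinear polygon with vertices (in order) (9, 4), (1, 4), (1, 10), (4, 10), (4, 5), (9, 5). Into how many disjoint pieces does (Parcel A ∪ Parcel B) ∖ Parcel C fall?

2

(Parcel A ∪ Parcel B) ∖ Parcel C splits into 2 disjoint pieces (area 4, area 8).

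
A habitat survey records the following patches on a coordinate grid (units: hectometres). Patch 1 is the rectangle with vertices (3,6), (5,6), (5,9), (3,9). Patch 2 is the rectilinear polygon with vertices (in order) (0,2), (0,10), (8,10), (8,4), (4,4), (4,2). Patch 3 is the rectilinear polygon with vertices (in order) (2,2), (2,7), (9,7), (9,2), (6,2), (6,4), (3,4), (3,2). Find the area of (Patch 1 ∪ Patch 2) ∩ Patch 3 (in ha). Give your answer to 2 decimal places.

The region (Patch 1 ∪ Patch 2) ∩ Patch 3 is the polygon with vertices (8,4), (6,4), (4,4), (3,4), (3,2), (2,2), (2,7), (8,7).
By the shoelace formula its area is 20.00.

20.00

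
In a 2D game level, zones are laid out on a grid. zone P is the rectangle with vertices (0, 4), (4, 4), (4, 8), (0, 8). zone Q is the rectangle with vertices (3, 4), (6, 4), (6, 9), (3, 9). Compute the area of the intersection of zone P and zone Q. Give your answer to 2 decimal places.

|zone P∩zone Q|: x∈[3,4], y∈[4,8] → 1·4 = 4.

4.00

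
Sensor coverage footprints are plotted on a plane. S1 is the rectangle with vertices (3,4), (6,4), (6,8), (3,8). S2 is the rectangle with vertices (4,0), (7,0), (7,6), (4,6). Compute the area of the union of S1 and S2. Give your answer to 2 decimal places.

26.00

By inclusion–exclusion:
Individual areas: |S1| = 12, |S2| = 18.
|S1∩S2|: x∈[4,6], y∈[4,6] → 2·2 = 4.
|S1 ∪ S2| = 30 − 4 = 26.00.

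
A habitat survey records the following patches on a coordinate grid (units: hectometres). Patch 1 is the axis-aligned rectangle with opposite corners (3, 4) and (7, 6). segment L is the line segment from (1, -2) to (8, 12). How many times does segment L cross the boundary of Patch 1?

2

The segment meets the boundary at (5,6), (4,4).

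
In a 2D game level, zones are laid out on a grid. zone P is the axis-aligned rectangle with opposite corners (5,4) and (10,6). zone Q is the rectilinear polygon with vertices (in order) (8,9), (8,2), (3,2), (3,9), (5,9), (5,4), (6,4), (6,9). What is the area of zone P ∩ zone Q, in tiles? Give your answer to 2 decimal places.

4.00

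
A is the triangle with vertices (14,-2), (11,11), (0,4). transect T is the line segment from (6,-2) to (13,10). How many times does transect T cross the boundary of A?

2

The segment meets the boundary at (11.732,7.827), (7.6,0.743).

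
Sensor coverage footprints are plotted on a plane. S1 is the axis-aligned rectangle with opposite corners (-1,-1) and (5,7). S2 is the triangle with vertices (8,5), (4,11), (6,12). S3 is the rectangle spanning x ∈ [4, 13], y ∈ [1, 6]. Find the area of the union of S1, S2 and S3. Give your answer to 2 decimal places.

By inclusion–exclusion:
Individual areas: |S1| = 48, |S2| = 8, |S3| = 45.
|S1∩S2| = 0.
|S1∩S3|: x∈[4,5], y∈[1,6] → 1·5 = 5.
|S2∩S3| = 0.1905.
|S1∩S2∩S3| = 0.
|S1 ∪ S2 ∪ S3| = 101 − 5.1905 + 0 = 95.81.

95.81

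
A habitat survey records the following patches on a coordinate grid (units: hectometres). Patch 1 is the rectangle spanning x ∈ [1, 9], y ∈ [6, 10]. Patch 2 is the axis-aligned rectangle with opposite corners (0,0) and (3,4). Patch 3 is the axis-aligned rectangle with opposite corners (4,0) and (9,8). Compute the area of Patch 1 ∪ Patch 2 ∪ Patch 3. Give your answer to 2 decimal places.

By inclusion–exclusion:
Individual areas: |Patch 1| = 32, |Patch 2| = 12, |Patch 3| = 40.
|Patch 1∩Patch 2| = 0 (no overlap).
|Patch 1∩Patch 3|: x∈[4,9], y∈[6,8] → 5·2 = 10.
|Patch 2∩Patch 3| = 0 (no overlap).
|Patch 1∩Patch 2∩Patch 3| = 0.
|Patch 1 ∪ Patch 2 ∪ Patch 3| = 84 − 10 + 0 = 74.00.

74.00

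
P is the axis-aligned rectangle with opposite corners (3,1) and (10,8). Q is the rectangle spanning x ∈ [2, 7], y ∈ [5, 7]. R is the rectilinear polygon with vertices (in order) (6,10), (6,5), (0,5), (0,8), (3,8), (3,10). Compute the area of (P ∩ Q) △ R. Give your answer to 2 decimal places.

20.00

|P ∩ Q| = 8.
|(P ∩ Q) ∩ R| = 6.
|(P ∩ Q) △ R| = 8 + 24 − 12 = 20.00.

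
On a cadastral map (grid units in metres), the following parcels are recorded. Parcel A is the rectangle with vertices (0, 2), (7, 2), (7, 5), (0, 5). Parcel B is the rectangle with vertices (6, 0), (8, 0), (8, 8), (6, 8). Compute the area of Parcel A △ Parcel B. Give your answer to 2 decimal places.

31.00

|Parcel A∩Parcel B|: x∈[6,7], y∈[2,5] → 1·3 = 3.
|Parcel A △ Parcel B| = |Parcel A| + |Parcel B| − 2·|Parcel A∩Parcel B| = 21 + 16 − 6 = 31.00.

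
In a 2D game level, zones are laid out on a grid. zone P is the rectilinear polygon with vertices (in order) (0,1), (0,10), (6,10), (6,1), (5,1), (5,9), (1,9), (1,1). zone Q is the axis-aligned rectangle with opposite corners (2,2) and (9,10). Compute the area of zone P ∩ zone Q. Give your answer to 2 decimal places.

11.00

The intersection is the polygon with vertices (6,10), (6,2), (5,2), (5,9), (2,9), (2,10).
By the shoelace formula its area is 11.00.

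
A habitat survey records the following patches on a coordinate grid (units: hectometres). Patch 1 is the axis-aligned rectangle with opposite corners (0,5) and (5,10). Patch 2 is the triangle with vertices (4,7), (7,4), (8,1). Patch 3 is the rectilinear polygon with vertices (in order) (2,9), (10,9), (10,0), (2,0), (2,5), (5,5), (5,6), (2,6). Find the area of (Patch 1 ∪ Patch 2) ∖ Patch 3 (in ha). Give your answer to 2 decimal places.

16.00

|Patch 1 ∪ Patch 2| = 27.75.
|(Patch 1 ∪ Patch 2) ∩ Patch 3| = 11.75.
|(Patch 1 ∪ Patch 2) ∖ Patch 3| = 27.75 − 11.75 = 16.00.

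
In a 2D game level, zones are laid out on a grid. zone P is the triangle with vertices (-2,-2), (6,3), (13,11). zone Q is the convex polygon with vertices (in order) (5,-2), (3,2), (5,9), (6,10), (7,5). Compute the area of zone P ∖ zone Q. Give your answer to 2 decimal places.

|zone P| = 14.5, |zone P∩zone Q| = 6.1304.
|zone P ∖ zone Q| = |zone P| − |zone P∩zone Q| = 14.5 − 6.1304 = 8.37.

8.37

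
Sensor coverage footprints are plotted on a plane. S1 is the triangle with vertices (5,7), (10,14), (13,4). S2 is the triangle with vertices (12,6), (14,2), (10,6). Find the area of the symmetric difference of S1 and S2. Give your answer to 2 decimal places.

34.10

|S1| = 35.5, |S2| = 4, |S1∩S2| = 2.7.
|S1 △ S2| = |S1| + |S2| − 2·|S1∩S2| = 35.5 + 4 − 5.4 = 34.10.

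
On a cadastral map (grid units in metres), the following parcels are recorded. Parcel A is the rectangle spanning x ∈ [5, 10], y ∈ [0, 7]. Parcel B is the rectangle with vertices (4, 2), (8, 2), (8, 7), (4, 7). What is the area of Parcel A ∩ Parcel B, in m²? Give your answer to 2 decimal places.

|Parcel A∩Parcel B|: x∈[5,8], y∈[2,7] → 3·5 = 15.

15.00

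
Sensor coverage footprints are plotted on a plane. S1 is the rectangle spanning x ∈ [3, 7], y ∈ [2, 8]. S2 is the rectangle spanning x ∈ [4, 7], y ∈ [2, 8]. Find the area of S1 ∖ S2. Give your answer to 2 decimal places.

|S1∩S2|: x∈[4,7], y∈[2,8] → 3·6 = 18.
|S1| = 24.
|S1 ∖ S2| = |S1| − |S1∩S2| = 24 − 18 = 6.00.

6.00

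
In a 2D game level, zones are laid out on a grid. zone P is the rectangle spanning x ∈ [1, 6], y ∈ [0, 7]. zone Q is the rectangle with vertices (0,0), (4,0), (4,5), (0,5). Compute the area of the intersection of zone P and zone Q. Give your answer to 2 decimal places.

|zone P∩zone Q|: x∈[1,4], y∈[0,5] → 3·5 = 15.

15.00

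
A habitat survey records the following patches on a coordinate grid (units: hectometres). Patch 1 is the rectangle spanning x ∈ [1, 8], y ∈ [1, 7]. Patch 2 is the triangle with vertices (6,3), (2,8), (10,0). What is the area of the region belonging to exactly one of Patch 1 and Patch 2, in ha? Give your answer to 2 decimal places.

39.20

|Patch 1| = 42, |Patch 2| = 4, |Patch 1∩Patch 2| = 3.4.
|Patch 1 △ Patch 2| = |Patch 1| + |Patch 2| − 2·|Patch 1∩Patch 2| = 42 + 4 − 6.8 = 39.20.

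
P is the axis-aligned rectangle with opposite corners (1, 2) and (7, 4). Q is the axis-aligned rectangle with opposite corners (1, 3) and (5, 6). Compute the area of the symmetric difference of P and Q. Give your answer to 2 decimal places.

16.00

|P∩Q|: x∈[1,5], y∈[3,4] → 4·1 = 4.
|P △ Q| = |P| + |Q| − 2·|P∩Q| = 12 + 12 − 8 = 16.00.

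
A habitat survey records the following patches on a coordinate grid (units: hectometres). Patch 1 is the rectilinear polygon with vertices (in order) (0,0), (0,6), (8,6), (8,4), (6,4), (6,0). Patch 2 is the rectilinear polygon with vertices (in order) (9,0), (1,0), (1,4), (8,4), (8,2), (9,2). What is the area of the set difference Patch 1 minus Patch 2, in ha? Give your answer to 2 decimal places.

20.00

|Patch 1| = 40, |Patch 1∩Patch 2| = 20.
|Patch 1 ∖ Patch 2| = |Patch 1| − |Patch 1∩Patch 2| = 40 − 20 = 20.00.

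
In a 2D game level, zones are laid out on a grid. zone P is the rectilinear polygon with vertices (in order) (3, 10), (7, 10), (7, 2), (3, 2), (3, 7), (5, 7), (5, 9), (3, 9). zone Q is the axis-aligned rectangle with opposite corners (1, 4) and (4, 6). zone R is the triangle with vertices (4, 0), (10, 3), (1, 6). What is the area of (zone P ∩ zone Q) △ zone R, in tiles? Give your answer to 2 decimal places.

22.17

|zone P ∩ zone Q| = 2.
|(zone P ∩ zone Q) ∩ zone R| = 1.1667.
|(zone P ∩ zone Q) △ zone R| = 2 + 22.5 − 2.3333 = 22.17.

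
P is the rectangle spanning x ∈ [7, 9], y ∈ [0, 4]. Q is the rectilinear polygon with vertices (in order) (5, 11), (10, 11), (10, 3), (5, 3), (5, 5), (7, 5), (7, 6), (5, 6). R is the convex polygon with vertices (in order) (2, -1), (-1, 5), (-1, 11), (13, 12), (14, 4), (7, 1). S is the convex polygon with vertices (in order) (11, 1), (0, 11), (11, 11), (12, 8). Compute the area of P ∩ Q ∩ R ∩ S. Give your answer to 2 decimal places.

The intersection is the polygon with vertices (9,3), (8.8,3), (7.7,4), (9,4).
By the shoelace formula its area is 0.75.

0.75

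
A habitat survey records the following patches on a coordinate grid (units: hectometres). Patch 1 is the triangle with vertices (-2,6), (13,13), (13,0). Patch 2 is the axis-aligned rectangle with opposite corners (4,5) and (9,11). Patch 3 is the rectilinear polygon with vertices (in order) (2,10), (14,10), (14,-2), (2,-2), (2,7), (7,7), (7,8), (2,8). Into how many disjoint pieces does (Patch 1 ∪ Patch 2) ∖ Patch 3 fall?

2

(Patch 1 ∪ Patch 2) ∖ Patch 3 splits into 2 disjoint pieces (area 13.2857, area 11.9143).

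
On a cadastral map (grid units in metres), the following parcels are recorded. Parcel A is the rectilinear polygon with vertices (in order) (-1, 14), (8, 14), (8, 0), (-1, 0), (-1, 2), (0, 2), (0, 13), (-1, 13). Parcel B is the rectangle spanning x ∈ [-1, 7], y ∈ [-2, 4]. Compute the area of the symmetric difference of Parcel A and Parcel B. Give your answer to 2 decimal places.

|Parcel A| = 115, |Parcel B| = 48, |Parcel A∩Parcel B| = 30.
|Parcel A △ Parcel B| = |Parcel A| + |Parcel B| − 2·|Parcel A∩Parcel B| = 115 + 48 − 60 = 103.00.

103.00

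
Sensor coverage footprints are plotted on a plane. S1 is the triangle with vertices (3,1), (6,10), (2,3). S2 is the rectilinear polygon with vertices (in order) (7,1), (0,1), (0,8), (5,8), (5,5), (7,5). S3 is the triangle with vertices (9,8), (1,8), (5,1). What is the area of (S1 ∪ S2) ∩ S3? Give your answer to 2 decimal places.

18.67

The region (S1 ∪ S2) ∩ S3 is the polygon with vertices (5,7), (5,5), (7,5), (7,4.5), (5,1), (1,8), (4.857,8), (5.333,8).
By the shoelace formula its area is 18.67.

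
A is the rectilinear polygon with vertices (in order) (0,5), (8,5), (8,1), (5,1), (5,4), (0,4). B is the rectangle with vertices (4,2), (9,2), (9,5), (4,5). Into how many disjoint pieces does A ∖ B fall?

A ∖ B splits into 2 disjoint pieces (area 4, area 3).

2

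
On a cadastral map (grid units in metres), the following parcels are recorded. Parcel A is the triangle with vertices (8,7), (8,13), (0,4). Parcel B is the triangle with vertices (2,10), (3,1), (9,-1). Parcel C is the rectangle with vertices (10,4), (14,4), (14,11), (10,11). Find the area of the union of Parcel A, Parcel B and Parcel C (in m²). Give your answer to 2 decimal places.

By inclusion–exclusion:
Individual areas: |Parcel A| = 24, |Parcel B| = 26, |Parcel C| = 28.
|Parcel A∩Parcel B| = 3.6971.
|Parcel A∩Parcel C| = 0.
|Parcel B∩Parcel C| = 0.
|Parcel A∩Parcel B∩Parcel C| = 0.
|Parcel A ∪ Parcel B ∪ Parcel C| = 78 − 3.6971 + 0 = 74.30.

74.30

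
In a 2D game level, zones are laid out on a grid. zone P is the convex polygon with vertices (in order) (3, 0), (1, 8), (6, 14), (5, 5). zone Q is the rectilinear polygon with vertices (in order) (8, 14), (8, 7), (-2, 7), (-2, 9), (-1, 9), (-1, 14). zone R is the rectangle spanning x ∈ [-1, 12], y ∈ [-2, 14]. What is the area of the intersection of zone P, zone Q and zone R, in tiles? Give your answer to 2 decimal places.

17.15

The intersection is the polygon with vertices (6,14), (5.222,7), (1.25,7), (1,8).
By the shoelace formula its area is 17.15.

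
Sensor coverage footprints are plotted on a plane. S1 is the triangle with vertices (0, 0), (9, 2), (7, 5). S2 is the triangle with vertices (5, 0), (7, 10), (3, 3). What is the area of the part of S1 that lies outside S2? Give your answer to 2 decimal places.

|S1| = 15.5, |S1∩S2| = 3.8807.
|S1 ∖ S2| = |S1| − |S1∩S2| = 15.5 − 3.8807 = 11.62.

11.62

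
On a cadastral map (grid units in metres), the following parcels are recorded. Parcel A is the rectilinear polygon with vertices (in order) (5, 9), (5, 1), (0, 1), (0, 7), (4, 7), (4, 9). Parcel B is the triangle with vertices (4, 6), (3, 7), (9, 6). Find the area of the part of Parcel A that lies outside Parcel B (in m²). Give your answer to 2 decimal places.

30.83

|Parcel A| = 32, |Parcel A∩Parcel B| = 1.1667.
|Parcel A ∖ Parcel B| = |Parcel A| − |Parcel A∩Parcel B| = 32 − 1.1667 = 30.83.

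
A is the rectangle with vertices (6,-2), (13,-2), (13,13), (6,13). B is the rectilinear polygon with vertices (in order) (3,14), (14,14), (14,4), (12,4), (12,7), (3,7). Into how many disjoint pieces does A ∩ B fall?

1

A ∩ B is a single connected region.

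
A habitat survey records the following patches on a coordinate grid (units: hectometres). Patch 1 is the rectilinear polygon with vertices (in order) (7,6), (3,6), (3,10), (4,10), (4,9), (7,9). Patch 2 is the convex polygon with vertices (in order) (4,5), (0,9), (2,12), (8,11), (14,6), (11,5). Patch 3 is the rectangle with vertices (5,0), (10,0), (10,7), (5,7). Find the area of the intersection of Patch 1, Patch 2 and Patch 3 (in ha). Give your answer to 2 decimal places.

The intersection is the polygon with vertices (7,6), (5,6), (5,7), (7,7).
By the shoelace formula its area is 2.00.

2.00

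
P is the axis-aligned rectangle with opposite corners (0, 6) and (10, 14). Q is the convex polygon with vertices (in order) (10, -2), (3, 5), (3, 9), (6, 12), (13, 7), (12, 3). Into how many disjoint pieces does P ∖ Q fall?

1

P ∖ Q is a single connected region.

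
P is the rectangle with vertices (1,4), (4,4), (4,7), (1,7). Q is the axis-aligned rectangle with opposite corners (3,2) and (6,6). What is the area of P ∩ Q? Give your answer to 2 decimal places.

|P∩Q|: x∈[3,4], y∈[4,6] → 1·2 = 2.

2.00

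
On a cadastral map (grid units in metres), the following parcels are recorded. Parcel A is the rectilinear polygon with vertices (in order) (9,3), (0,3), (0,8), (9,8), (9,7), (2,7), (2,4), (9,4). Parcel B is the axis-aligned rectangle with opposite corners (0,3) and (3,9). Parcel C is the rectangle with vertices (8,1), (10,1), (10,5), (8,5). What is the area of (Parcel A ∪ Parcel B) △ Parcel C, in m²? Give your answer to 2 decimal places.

|Parcel A ∪ Parcel B| = 30.
|(Parcel A ∪ Parcel B) ∩ Parcel C| = 1.
|(Parcel A ∪ Parcel B) △ Parcel C| = 30 + 8 − 2 = 36.00.

36.00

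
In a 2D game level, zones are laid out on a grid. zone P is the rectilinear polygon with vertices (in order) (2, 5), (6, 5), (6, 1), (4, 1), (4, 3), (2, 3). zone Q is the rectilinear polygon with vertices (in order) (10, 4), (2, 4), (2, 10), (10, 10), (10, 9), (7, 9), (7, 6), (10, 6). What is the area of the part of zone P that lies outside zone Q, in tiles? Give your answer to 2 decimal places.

|zone P| = 12, |zone P∩zone Q| = 4.
|zone P ∖ zone Q| = |zone P| − |zone P∩zone Q| = 12 − 4 = 8.00.

8.00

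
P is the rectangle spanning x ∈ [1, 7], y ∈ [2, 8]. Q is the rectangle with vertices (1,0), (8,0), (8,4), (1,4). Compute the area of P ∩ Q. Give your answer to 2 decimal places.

|P∩Q|: x∈[1,7], y∈[2,4] → 6·2 = 12.

12.00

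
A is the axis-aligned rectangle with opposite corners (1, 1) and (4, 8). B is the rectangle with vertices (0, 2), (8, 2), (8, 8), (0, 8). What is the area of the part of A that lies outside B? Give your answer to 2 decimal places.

|A∩B|: x∈[1,4], y∈[2,8] → 3·6 = 18.
|A| = 21.
|A ∖ B| = |A| − |A∩B| = 21 − 18 = 3.00.

3.00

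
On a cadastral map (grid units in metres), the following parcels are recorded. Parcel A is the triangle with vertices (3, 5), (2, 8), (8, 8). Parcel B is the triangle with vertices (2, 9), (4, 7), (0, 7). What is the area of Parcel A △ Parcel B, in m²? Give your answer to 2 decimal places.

|Parcel A| = 9, |Parcel B| = 4, |Parcel A∩Parcel B| = 1.3333.
|Parcel A △ Parcel B| = |Parcel A| + |Parcel B| − 2·|Parcel A∩Parcel B| = 9 + 4 − 2.6667 = 10.33.

10.33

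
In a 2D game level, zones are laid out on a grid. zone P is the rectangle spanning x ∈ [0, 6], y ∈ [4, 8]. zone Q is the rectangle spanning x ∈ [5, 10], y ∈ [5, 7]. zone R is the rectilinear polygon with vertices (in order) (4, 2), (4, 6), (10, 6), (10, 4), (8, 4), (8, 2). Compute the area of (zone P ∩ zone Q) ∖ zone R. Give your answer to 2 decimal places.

|zone P ∩ zone Q| = 2.
|(zone P ∩ zone Q) ∩ zone R| = 1.
|(zone P ∩ zone Q) ∖ zone R| = 2 − 1 = 1.00.

1.00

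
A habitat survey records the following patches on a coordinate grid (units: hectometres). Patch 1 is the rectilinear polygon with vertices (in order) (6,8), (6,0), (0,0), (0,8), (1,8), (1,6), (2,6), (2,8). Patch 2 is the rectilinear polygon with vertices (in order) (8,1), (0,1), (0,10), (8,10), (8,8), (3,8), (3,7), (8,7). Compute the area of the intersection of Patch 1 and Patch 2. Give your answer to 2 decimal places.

37.00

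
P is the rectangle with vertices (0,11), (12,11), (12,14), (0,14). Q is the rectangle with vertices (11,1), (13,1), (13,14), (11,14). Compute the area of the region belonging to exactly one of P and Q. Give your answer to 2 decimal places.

56.00

|P∩Q|: x∈[11,12], y∈[11,14] → 1·3 = 3.
|P △ Q| = |P| + |Q| − 2·|P∩Q| = 36 + 26 − 6 = 56.00.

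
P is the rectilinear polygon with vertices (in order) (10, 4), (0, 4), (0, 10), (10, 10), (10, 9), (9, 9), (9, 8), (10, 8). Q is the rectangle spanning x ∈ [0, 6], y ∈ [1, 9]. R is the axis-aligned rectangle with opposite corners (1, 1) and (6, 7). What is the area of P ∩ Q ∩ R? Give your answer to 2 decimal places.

15.00

The intersection is the polygon with vertices (6,4), (1,4), (1,7), (6,7).
By the shoelace formula its area is 15.00.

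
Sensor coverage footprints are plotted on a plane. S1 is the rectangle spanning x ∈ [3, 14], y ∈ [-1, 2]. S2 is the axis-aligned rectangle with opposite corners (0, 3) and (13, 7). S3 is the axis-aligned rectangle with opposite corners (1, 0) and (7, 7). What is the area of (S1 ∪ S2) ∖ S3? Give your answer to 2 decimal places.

|S1 ∪ S2| = 85.
|(S1 ∪ S2) ∩ S3| = 32.
|(S1 ∪ S2) ∖ S3| = 85 − 32 = 53.00.

53.00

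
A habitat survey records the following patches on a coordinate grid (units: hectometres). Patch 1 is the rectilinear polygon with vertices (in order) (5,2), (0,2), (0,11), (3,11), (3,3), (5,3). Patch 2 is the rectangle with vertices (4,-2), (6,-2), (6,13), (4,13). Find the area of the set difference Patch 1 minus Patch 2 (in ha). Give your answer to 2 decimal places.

28.00

|Patch 1| = 29, |Patch 1∩Patch 2| = 1.
|Patch 1 ∖ Patch 2| = |Patch 1| − |Patch 1∩Patch 2| = 29 − 1 = 28.00.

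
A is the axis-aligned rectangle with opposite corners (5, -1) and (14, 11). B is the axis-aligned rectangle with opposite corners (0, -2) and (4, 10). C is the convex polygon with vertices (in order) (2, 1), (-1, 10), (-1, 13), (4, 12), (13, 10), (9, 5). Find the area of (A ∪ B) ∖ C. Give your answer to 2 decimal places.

86.82

|A ∪ B| = 156.
|(A ∪ B) ∩ C| = 69.1786.
|(A ∪ B) ∖ C| = 156 − 69.1786 = 86.82.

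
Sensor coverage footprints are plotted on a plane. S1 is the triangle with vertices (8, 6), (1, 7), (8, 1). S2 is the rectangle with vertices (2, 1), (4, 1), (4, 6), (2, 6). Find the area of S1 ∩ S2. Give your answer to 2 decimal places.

The intersection is the polygon with vertices (2.167,6), (4,6), (4,4.429).
By the shoelace formula its area is 1.44.

1.44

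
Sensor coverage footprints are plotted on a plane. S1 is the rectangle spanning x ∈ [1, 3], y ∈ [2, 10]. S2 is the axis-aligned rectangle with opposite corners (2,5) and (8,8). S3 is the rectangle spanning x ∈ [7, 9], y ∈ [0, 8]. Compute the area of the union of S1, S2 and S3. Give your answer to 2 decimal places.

By inclusion–exclusion:
Individual areas: |S1| = 16, |S2| = 18, |S3| = 16.
|S1∩S2|: x∈[2,3], y∈[5,8] → 1·3 = 3.
|S1∩S3| = 0 (no overlap).
|S2∩S3|: x∈[7,8], y∈[5,8] → 1·3 = 3.
|S1∩S2∩S3| = 0.
|S1 ∪ S2 ∪ S3| = 50 − 6 + 0 = 44.00.

44.00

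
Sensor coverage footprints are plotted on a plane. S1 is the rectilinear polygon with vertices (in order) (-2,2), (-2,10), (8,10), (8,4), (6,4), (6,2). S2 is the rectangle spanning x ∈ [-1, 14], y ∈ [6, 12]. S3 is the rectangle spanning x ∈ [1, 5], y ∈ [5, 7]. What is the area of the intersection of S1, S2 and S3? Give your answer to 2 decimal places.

4.00

The intersection is the polygon with vertices (1,6), (1,7), (5,7), (5,6).
By the shoelace formula its area is 4.00.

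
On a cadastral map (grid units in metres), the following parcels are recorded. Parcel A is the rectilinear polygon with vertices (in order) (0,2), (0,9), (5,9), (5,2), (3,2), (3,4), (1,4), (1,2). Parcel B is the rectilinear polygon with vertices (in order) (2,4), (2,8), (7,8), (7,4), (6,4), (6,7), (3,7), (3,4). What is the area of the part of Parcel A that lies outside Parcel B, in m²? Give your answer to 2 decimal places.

|Parcel A| = 31, |Parcel A∩Parcel B| = 6.
|Parcel A ∖ Parcel B| = |Parcel A| − |Parcel A∩Parcel B| = 31 − 6 = 25.00.

25.00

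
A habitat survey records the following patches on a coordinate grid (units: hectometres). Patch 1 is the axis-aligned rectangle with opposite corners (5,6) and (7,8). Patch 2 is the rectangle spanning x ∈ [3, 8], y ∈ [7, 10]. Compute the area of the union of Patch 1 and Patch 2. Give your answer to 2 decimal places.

By inclusion–exclusion:
Individual areas: |Patch 1| = 4, |Patch 2| = 15.
|Patch 1∩Patch 2|: x∈[5,7], y∈[7,8] → 2·1 = 2.
|Patch 1 ∪ Patch 2| = 19 − 2 = 17.00.

17.00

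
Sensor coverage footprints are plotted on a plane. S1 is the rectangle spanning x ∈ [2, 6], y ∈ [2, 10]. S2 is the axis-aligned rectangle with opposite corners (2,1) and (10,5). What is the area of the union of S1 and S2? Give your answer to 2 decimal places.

52.00

By inclusion–exclusion:
Individual areas: |S1| = 32, |S2| = 32.
|S1∩S2|: x∈[2,6], y∈[2,5] → 4·3 = 12.
|S1 ∪ S2| = 64 − 12 = 52.00.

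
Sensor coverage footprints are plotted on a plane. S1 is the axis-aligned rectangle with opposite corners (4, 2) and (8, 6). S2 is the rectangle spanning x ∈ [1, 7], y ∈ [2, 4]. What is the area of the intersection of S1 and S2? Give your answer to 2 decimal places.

|S1∩S2|: x∈[4,7], y∈[2,4] → 3·2 = 6.

6.00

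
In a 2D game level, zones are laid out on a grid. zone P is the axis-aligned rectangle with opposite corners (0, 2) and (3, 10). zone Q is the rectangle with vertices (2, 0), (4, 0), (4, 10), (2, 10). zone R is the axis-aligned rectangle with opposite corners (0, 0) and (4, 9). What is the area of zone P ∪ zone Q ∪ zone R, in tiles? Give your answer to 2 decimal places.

40.00

By inclusion–exclusion:
Individual areas: |zone P| = 24, |zone Q| = 20, |zone R| = 36.
|zone P∩zone Q|: x∈[2,3], y∈[2,10] → 1·8 = 8.
|zone P∩zone R|: x∈[0,3], y∈[2,9] → 3·7 = 21.
|zone Q∩zone R|: x∈[2,4], y∈[0,9] → 2·9 = 18.
|zone P∩zone Q∩zone R| = 7.
|zone P ∪ zone Q ∪ zone R| = 80 − 47 + 7 = 40.00.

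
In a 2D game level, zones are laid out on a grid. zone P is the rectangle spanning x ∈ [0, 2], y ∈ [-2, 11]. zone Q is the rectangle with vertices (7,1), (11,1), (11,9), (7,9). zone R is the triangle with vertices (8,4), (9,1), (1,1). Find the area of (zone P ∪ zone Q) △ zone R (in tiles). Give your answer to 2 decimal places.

61.00

|zone P ∪ zone Q| = 58.
|(zone P ∪ zone Q) ∩ zone R| = 4.5.
|(zone P ∪ zone Q) △ zone R| = 58 + 12 − 9 = 61.00.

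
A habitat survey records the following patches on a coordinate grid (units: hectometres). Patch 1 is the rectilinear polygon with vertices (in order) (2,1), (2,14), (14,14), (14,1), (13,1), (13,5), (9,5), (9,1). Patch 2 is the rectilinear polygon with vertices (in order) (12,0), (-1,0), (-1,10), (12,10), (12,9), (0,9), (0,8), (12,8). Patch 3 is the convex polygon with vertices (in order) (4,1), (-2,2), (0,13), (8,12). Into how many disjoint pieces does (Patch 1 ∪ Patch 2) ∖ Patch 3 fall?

2

(Patch 1 ∪ Patch 2) ∖ Patch 3 splits into 2 disjoint pieces (area 120.8333, area 0.5682).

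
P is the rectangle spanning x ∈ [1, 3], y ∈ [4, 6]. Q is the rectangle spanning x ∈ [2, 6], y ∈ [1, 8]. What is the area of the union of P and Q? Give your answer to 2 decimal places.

By inclusion–exclusion:
Individual areas: |P| = 4, |Q| = 28.
|P∩Q|: x∈[2,3], y∈[4,6] → 1·2 = 2.
|P ∪ Q| = 32 − 2 = 30.00.

30.00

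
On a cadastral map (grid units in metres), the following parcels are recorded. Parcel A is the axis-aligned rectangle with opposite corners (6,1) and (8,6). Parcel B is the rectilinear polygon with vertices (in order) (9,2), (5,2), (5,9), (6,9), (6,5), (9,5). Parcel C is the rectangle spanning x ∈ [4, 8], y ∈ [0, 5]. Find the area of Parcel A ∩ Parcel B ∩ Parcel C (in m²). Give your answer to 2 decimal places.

The intersection is the polygon with vertices (6,2), (6,5), (8,5), (8,2).
By the shoelace formula its area is 6.00.

6.00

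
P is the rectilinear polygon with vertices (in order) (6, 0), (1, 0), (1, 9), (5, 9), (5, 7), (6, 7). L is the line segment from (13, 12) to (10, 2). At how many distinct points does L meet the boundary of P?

0

The segment lies entirely outside P and never meets its boundary.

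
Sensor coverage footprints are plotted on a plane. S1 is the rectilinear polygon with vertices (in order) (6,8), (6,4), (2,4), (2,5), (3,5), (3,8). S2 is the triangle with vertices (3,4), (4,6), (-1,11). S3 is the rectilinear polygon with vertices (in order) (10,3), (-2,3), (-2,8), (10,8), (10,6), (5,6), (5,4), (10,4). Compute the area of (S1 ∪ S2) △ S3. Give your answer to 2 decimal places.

|S1 ∪ S2| = 18.7143.
|(S1 ∪ S2) ∩ S3| = 14.7857.
|(S1 ∪ S2) △ S3| = 18.7143 + 50 − 29.5714 = 39.14.

39.14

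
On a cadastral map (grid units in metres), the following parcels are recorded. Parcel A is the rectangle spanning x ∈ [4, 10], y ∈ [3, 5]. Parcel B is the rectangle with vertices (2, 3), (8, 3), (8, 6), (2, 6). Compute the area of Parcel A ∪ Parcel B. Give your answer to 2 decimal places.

By inclusion–exclusion:
Individual areas: |Parcel A| = 12, |Parcel B| = 18.
|Parcel A∩Parcel B|: x∈[4,8], y∈[3,5] → 4·2 = 8.
|Parcel A ∪ Parcel B| = 30 − 8 = 22.00.

22.00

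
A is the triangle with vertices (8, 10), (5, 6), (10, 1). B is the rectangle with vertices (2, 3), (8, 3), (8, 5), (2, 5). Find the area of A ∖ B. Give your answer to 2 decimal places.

|A| = 17.5, |A∩B| = 2.
|A ∖ B| = |A| − |A∩B| = 17.5 − 2 = 15.50.

15.50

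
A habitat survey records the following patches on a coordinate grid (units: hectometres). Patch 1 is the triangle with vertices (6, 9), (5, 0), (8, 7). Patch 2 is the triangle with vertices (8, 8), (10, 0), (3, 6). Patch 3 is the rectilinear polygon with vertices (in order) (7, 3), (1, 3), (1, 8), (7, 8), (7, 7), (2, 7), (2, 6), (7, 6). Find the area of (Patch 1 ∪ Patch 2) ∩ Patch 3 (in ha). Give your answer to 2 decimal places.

8.45

|Patch 1 ∪ Patch 2| = 25.2923.
|(Patch 1 ∪ Patch 2) ∩ Patch 3| = 8.45.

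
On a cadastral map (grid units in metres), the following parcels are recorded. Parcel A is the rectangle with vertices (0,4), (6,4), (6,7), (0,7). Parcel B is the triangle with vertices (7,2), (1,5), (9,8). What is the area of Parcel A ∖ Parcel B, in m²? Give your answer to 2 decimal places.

|Parcel A| = 18, |Parcel A∩Parcel B| = 8.6875.
|Parcel A ∖ Parcel B| = |Parcel A| − |Parcel A∩Parcel B| = 18 − 8.6875 = 9.31.

9.31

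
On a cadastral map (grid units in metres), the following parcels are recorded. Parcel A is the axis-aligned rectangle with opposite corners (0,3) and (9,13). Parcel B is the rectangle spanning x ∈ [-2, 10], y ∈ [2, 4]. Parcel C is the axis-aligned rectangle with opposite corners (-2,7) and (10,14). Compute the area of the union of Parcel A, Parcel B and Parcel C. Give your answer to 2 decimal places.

By inclusion–exclusion:
Individual areas: |Parcel A| = 90, |Parcel B| = 24, |Parcel C| = 84.
|Parcel A∩Parcel B|: x∈[0,9], y∈[3,4] → 9·1 = 9.
|Parcel A∩Parcel C|: x∈[0,9], y∈[7,13] → 9·6 = 54.
|Parcel B∩Parcel C| = 0 (no overlap).
|Parcel A∩Parcel B∩Parcel C| = 0.
|Parcel A ∪ Parcel B ∪ Parcel C| = 198 − 63 + 0 = 135.00.

135.00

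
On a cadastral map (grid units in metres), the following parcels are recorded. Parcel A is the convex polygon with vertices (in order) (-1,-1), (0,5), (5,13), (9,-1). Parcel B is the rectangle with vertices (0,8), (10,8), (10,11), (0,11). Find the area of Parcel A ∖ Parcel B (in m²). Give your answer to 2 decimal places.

71.44

|Parcel A| = 81, |Parcel A∩Parcel B| = 9.5625.
|Parcel A ∖ Parcel B| = |Parcel A| − |Parcel A∩Parcel B| = 81 − 9.5625 = 71.44.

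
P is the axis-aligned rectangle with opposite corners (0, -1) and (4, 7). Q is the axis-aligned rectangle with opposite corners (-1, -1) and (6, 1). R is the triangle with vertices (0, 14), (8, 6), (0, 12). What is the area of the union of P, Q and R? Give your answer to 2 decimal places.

By inclusion–exclusion:
Individual areas: |P| = 32, |Q| = 14, |R| = 8.
|P∩Q|: x∈[0,4], y∈[-1,1] → 4·2 = 8.
|P∩R| = 0.
|Q∩R| = 0.
|P∩Q∩R| = 0.
|P ∪ Q ∪ R| = 54 − 8 + 0 = 46.00.

46.00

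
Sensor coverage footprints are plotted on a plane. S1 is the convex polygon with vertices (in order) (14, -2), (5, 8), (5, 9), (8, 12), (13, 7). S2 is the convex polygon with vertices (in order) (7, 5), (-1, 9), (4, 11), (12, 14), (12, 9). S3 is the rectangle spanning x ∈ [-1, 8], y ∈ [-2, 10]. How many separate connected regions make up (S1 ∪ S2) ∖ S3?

1

(S1 ∪ S2) ∖ S3 is a single connected region.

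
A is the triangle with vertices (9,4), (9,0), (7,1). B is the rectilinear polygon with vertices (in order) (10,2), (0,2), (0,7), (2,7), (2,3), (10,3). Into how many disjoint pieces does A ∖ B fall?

A ∖ B splits into 2 disjoint pieces (area 0.3333, area 2.6667).

2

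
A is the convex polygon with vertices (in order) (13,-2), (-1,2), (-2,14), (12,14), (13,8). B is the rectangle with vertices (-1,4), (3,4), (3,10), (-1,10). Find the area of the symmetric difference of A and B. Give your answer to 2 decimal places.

175.00

|A| = 199, |B| = 24, |A∩B| = 24.
|A △ B| = |A| + |B| − 2·|A∩B| = 199 + 24 − 48 = 175.00.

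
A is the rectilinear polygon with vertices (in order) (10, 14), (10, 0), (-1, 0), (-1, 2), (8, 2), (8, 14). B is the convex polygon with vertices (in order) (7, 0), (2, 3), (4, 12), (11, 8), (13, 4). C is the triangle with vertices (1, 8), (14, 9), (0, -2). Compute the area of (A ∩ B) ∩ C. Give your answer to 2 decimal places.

7.42

|A ∩ B| = 20.619.
|(A ∩ B) ∩ C| = 7.42.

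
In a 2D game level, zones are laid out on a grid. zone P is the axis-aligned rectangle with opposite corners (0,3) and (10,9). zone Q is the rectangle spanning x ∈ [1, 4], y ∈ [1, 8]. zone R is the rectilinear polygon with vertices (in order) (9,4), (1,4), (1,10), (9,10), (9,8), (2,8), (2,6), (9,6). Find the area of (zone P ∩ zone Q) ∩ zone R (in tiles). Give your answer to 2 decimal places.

|zone P ∩ zone Q| = 15.
|(zone P ∩ zone Q) ∩ zone R| = 8.00.

8.00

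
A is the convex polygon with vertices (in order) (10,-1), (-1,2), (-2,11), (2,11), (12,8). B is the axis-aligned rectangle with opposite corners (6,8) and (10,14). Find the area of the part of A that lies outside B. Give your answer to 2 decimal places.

|A| = 120, |A∩B| = 4.8.
|A ∖ B| = |A| − |A∩B| = 120 − 4.8 = 115.20.

115.20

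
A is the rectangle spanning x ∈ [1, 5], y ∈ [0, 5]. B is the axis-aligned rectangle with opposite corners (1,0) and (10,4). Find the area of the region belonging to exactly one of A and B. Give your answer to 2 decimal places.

24.00

|A∩B|: x∈[1,5], y∈[0,4] → 4·4 = 16.
|A △ B| = |A| + |B| − 2·|A∩B| = 20 + 36 − 32 = 24.00.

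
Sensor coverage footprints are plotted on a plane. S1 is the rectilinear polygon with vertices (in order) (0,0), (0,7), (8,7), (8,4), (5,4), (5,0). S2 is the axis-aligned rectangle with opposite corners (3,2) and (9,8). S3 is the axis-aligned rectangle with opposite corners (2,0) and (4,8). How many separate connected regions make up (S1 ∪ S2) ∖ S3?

(S1 ∪ S2) ∖ S3 splits into 2 disjoint pieces (area 14, area 32).

2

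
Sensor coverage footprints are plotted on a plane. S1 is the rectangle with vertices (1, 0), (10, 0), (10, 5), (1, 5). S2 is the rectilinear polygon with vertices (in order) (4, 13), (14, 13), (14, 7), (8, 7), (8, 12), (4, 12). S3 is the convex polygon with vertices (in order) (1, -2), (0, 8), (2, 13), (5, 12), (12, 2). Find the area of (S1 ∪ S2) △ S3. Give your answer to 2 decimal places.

103.28

|S1 ∪ S2| = 85.
|(S1 ∪ S2) ∩ S3| = 43.1108.
|(S1 ∪ S2) △ S3| = 85 + 104.5 − 86.2216 = 103.28.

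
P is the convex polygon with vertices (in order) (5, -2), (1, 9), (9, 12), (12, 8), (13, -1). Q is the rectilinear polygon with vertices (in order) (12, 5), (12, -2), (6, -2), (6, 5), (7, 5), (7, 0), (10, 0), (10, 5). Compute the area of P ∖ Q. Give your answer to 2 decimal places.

|P| = 115.5, |P∩Q| = 24.
|P ∖ Q| = |P| − |P∩Q| = 115.5 − 24 = 91.50.

91.50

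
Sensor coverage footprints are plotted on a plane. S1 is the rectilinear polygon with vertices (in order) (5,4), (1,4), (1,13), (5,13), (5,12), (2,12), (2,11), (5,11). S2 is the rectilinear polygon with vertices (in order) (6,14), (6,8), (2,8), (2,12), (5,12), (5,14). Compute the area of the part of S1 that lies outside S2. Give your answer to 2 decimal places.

|S1| = 33, |S1∩S2| = 9.
|S1 ∖ S2| = |S1| − |S1∩S2| = 33 − 9 = 24.00.

24.00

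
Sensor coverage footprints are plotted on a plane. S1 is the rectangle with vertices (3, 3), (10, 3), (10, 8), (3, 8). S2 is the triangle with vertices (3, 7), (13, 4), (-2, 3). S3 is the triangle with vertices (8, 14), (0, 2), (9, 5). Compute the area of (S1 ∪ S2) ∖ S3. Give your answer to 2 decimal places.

19.57

|S1 ∪ S2| = 45.8167.
|(S1 ∪ S2) ∩ S3| = 26.2481.
|(S1 ∪ S2) ∖ S3| = 45.8167 − 26.2481 = 19.57.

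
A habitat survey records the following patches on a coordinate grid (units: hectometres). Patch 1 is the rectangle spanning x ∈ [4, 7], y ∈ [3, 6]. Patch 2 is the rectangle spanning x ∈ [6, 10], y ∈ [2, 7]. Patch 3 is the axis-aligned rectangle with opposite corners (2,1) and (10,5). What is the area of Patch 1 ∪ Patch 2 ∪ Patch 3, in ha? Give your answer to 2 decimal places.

By inclusion–exclusion:
Individual areas: |Patch 1| = 9, |Patch 2| = 20, |Patch 3| = 32.
|Patch 1∩Patch 2|: x∈[6,7], y∈[3,6] → 1·3 = 3.
|Patch 1∩Patch 3|: x∈[4,7], y∈[3,5] → 3·2 = 6.
|Patch 2∩Patch 3|: x∈[6,10], y∈[2,5] → 4·3 = 12.
|Patch 1∩Patch 2∩Patch 3| = 2.
|Patch 1 ∪ Patch 2 ∪ Patch 3| = 61 − 21 + 2 = 42.00.

42.00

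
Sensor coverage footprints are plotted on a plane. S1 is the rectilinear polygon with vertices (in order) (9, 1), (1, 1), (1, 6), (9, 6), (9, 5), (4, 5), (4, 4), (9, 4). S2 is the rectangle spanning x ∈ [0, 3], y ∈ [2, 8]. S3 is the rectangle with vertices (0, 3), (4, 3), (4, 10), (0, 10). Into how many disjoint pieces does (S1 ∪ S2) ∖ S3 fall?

(S1 ∪ S2) ∖ S3 splits into 2 disjoint pieces (area 22, area 5).

2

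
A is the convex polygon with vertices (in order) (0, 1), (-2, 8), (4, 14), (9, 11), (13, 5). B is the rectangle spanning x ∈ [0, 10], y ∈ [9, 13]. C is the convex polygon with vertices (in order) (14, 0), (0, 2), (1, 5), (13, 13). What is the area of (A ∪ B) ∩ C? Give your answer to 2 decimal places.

The region (A ∪ B) ∩ C is the polygon with vertices (10,9.5), (13,5), (2.22,1.683), (0,2), (1,5), (10,11).
By the shoelace formula its area is 57.14.

57.14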